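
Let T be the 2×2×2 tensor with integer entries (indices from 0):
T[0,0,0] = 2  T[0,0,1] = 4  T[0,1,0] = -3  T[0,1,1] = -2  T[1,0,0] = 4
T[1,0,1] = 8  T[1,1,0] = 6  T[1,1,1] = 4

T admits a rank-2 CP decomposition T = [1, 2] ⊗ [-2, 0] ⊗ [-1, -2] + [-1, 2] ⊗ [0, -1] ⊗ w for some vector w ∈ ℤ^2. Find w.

w = [-3, -2]

Subtract the known terms from T to get the rank-1 residual R = [-1, 2] ⊗ [0, -1] ⊗ w, so R[i,j,k] = a[i]·b[j]·w[k]. Pick indices with nonzero a[0]·b[1] = (-1)·(-1) = 1. Only the fibre through (0,1,·) is needed: R[0,1,:] = T[0,1,:] − Σₗ aₗ[0]bₗ[1]cₗ = [-3, -2] − (1)·(0)·[-1, -2] = [-3, -2]. Then w[k] = R[0,1,k] / 1 for each k, giving w = [-3, -2] / 1 = [-3, -2].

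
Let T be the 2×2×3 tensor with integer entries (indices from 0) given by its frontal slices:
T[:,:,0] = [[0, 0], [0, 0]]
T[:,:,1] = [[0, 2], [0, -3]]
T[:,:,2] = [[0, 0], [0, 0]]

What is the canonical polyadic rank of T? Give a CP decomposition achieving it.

Lower bound: T ≠ 0 (e.g. T[0,1,1] = 2), so rank(T) ≥ 1.
Upper bound: if T = a (x) b (x) c then every fibre of T is a multiple of the corresponding factor, so read the factors off the fibres through the nonzero entry T[0,1,1] = 2.
The mode-1 fibre T[:,1,1] = [2, -3] gives a = [2, -3] (primitive direction); the mode-2 fibre T[0,:,1] = [0, 2] gives b = [0, 1]; then c[k] = T[0,1,k] / (a[0]·b[1]) = [0, 2, 0] / 2 = [0, 1, 0].
Expanding [2, -3] (x) [0, 1] (x) [0, 1, 0] reproduces all 12 entries of T, so T = [2, -3] (x) [0, 1] (x) [0, 1, 0] and rank(T) ≤ 1.
These bounds meet, so rank(T) = 1.

rank(T) = 1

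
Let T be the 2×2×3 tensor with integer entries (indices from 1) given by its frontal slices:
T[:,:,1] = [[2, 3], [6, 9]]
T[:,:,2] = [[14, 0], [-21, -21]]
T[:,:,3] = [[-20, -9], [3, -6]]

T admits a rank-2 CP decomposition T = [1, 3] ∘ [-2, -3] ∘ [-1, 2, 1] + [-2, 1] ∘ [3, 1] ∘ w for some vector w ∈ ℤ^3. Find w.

Subtract the known terms from T to get the rank-1 residual R = [-2, 1] ∘ [3, 1] ∘ w, so R[i,j,k] = a[i]·b[j]·w[k]. Pick indices with nonzero a[1]·b[1] = (-2)·(3) = -6. Only the fibre through (1,1,·) is needed: R[1,1,:] = T[1,1,:] − Σₗ aₗ[1]bₗ[1]cₗ = [2, 14, -20] − (1)·(-2)·[-1, 2, 1] = [0, 18, -18]. Then w[k] = R[1,1,k] / -6 for each k, giving w = [0, 18, -18] / -6 = [0, -3, 3].

w = [0, -3, 3]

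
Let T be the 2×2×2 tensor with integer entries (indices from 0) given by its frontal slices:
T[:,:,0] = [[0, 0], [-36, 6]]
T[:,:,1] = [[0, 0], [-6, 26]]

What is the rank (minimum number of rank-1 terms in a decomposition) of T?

Lower bound: the mode-3 unfolding of T (rows indexed by k, columns by (i,j) = (0,0), (0,1), (1,0), (1,1)) is [[0, 0, -36, 6], [0, 0, -6, 26]].
There the 2×2 minor on rows k ∈ {0, 1}, columns (i,j) ∈ {(1,0), (1,1)} is det [[-36, 6], [-6, 26]] = -900 ≠ 0, so this unfolding has rank ≥ 2; CP rank is at least every unfolding rank, so rank(T) ≥ 2. (This is only a lower bound: in general the CP rank may exceed every unfolding rank, so we still need to exhibit 2 rank-1 terms summing to T.)
Upper bound — finding two terms. Every mode-1 slice of T is a multiple of one matrix: T[i,:,:] = a[i]·M with a = [0, 1] and M = [[-36, -6], [6, 26]] (rows indexed by j, columns by k). So it suffices to write M as a sum of two rank-1 matrices.
Splitting M by its rows (j = 0, 1), M = [1, 0][-36, -6]ᵀ + [0, 1][6, 26]ᵀ.
Hence T = [0, 1] ⊗ [1, 0] ⊗ [-36, -6] + [0, 1] ⊗ [0, 1] ⊗ [6, 26], so rank(T) ≤ 2.
These bounds meet, so rank(T) = 2.

2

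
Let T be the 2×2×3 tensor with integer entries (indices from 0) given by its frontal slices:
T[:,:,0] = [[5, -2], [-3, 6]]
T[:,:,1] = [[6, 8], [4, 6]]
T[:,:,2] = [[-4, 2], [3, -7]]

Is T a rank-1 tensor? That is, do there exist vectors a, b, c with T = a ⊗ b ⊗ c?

The mode-3 unfolding of T (rows indexed by k, columns by (i,j) = (0,0), (0,1), (1,0), (1,1)) is [[5, -2, -3, 6], [6, 8, 4, 6], [-4, 2, 3, -7]].
There the 3×3 minor on rows k ∈ {0, 1, 2}, columns (i,j) ∈ {(0,0), (0,1), (1,0)} is det [[5, -2, -3], [6, 8, 4], [-4, 2, 3]] = 16 ≠ 0, so this unfolding has rank ≥ 3; CP rank is at least every unfolding rank, so rank(T) ≥ 3.
In particular rank(T) ≥ 3 > 1, so T is not rank-1.

No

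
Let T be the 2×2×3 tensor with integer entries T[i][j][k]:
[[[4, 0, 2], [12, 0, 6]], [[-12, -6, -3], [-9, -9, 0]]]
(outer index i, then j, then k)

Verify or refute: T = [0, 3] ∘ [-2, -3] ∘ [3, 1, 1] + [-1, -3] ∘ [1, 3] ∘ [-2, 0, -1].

Reconstruct entry (0,0,0) from the claimed factors: Σₗ aₗ[0]bₗ[0]cₗ[0] = (0)·(-2)·(3) + (-1)·(1)·(-2) = 2, but T[0,0,0] = 4. The claim is false.

No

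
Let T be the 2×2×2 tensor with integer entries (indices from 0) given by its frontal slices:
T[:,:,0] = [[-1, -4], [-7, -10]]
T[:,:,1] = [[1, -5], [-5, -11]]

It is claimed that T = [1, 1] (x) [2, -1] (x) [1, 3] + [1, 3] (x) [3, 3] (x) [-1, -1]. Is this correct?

No

Reconstruct entry (0,0,1) from the claimed factors: Σₗ aₗ[0]bₗ[0]cₗ[1] = (1)·(2)·(3) + (1)·(3)·(-1) = 3, but T[0,0,1] = 1. The claim is false.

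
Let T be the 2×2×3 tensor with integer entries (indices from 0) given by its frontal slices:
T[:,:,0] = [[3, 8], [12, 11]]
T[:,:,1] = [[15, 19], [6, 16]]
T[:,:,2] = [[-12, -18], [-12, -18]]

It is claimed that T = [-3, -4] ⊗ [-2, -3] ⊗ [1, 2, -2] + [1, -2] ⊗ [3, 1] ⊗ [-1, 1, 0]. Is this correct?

No

Reconstruct entry (1,0,0) from the claimed factors: Σₗ aₗ[1]bₗ[0]cₗ[0] = (-4)·(-2)·(1) + (-2)·(3)·(-1) = 14, but T[1,0,0] = 12. The claim is false.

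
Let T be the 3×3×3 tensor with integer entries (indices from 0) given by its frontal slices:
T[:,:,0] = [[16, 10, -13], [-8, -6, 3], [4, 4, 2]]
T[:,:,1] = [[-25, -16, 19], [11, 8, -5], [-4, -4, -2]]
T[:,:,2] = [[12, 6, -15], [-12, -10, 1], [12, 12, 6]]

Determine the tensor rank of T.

Lower bound: the mode-2 unfolding of T (rows indexed by j, columns by (i,k) = (0,0), (0,1), (0,2), (1,0), (1,1), (1,2), (2,0), (2,1), (2,2)) is [[16, -25, 12, -8, 11, -12, 4, -4, 12], [10, -16, 6, -6, 8, -10, 4, -4, 12], [-13, 19, -15, 3, -5, 1, 2, -2, 6]].
There the 2×2 minor on rows j ∈ {0, 1}, columns (i,k) ∈ {(0,0), (0,1)} is det [[16, -25], [10, -16]] = -6 ≠ 0, so this unfolding has rank ≥ 2; CP rank is at least every unfolding rank, so rank(T) ≥ 2. (Flattening ranks never certify an upper bound on CP rank; for that we must actually write T with 2 rank-1 terms.)
Upper bound — finding two terms. Write S_k = T[:,:,k] for the frontal slices: S₀ = [[16, 10, -13], [-8, -6, 3], [4, 4, 2]], S₁ = [[-25, -16, 19], [11, 8, -5], [-4, -4, -2]], S₂ = [[12, 6, -15], [-12, -10, 1], [12, 12, 6]].
If T = a₁ (x) b₁ (x) c₁ + a₂ (x) b₂ (x) c₂ then each S_k = c₁[k]·a₁b₁ᵀ + c₂[k]·a₂b₂ᵀ. S₀ and S₁ are linearly independent, so a₁b₁ᵀ and a₂b₂ᵀ must span the same plane of matrices: they are the rank-1 matrices of the form x·S₀ + y·S₁.
The 2×2 minor of x·S₀ + y·S₁ on rows {0,1}, columns {0,1} is −16·x² + 40·xy − 24·y² = (-8)·(2·x − 3·y)(x − y), vanishing at (x:y) = (3:2) and (1:1).
M₁ = 3·S₀ + 2·S₁ = [[-2, -2, -1], [-2, -2, -1], [4, 4, 2]] = −[1, 1, -2][2, 2, 1]ᵀ and M₂ = S₀ + S₁ = [[-9, -6, 6], [3, 2, -2], [0, 0, 0]] = −[3, -1, 0][3, 2, -2]ᵀ, so take a₁ = [1, 1, -2], b₁ = [2, 2, 1], a₂ = [3, -1, 0], b₂ = [3, 2, -2].
Each slice is an integer combination of E₁ = a₁b₁ᵀ and E₂ = a₂b₂ᵀ: S₀ = −E₁ + 2·E₂, S₁ = E₁ − 3·E₂, S₂ = −3·E₁ + 2·E₂; reading off coefficients, c₁ = [-1, 1, -3] and c₂ = [2, -3, 2].
Hence T = [1, 1, -2] (x) [2, 2, 1] (x) [-1, 1, -3] + [3, -1, 0] (x) [3, 2, -2] (x) [2, -3, 2], so rank(T) ≤ 2.
These bounds meet, so rank(T) = 2.

2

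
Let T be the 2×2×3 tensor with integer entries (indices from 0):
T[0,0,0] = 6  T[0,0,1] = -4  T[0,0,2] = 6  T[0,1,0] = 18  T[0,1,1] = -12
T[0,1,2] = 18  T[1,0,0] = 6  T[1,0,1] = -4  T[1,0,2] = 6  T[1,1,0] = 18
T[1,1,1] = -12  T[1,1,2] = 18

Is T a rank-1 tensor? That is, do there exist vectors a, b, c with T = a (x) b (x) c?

If T = a (x) b (x) c then every fibre of T is a multiple of the corresponding factor, so read the factors off the fibres through the nonzero entry T[0,0,0] = 6.
The mode-1 fibre T[:,0,0] = [6, 6] gives a = (1, 1) (primitive direction); the mode-2 fibre T[0,:,0] = [6, 18] gives b = (1, 3); then c[k] = T[0,0,k] / (a[0]·b[0]) = [6, -4, 6] / 1 = (6, -4, 6).
Expanding (1, 1) (x) (1, 3) (x) (6, -4, 6) reproduces all 12 entries of T, so T = (1, 1) (x) (1, 3) (x) (6, -4, 6) and rank(T) ≤ 1.
Equivalently every frontal slice T[:,:,k] is c[k] times the rank-1 matrix (1, 1) (x) (1, 3). So T has rank 1 (it is nonzero).

Yes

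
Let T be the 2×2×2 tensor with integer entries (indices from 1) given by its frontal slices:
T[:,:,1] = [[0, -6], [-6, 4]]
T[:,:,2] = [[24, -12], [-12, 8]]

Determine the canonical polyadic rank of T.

2

Lower bound: the mode-1 unfolding of T (rows indexed by i, columns by (j,k) = (1,1), (1,2), (2,1), (2,2)) is [[0, 24, -6, -12], [-6, -12, 4, 8]].
There the 2×2 minor on rows i ∈ {1, 2}, columns (j,k) ∈ {(1,1), (1,2)} is det [[0, 24], [-6, -12]] = 144 ≠ 0, so this unfolding has rank ≥ 2; CP rank is at least every unfolding rank, so rank(T) ≥ 2. (Unfolding ranks only ever bound the CP rank from below — rank(T) can be strictly larger than all of them — so the matching upper bound has to come from an explicit 2-term decomposition.)
Upper bound — finding two terms. Write S_k = T[:,:,k] for the frontal slices: S₁ = [[0, -6], [-6, 4]], S₂ = [[24, -12], [-12, 8]].
If T = a₁ ⊗ b₁ ⊗ c₁ + a₂ ⊗ b₂ ⊗ c₂ then each S_k = c₁[k]·a₁b₁ᵀ + c₂[k]·a₂b₂ᵀ. S₁ and S₂ are linearly independent, so a₁b₁ᵀ and a₂b₂ᵀ must span the same plane of matrices: they are the rank-1 matrices of the form x·S₁ + y·S₂.
det(x·S₁ + y·S₂) is −36·x² − 48·xy + 48·y² = (-12)·(3·x − 2·y)(x + 2·y), vanishing at (x:y) = (2:3) and (2:-1).
M₁ = 2·S₁ + 3·S₂ = [[72, -48], [-48, 32]] = 8·[3, -2][3, -2]ᵀ and M₂ = 2·S₁ − S₂ = [[-24, 0], [0, 0]] = (-24)·[1, 0][1, 0]ᵀ, so take a₁ = [3, -2], b₁ = [3, -2], a₂ = [1, 0], b₂ = [1, 0].
Each slice is an integer combination of E₁ = a₁b₁ᵀ and E₂ = a₂b₂ᵀ: S₁ = E₁ − 9·E₂, S₂ = 2·E₁ + 6·E₂; reading off coefficients, c₁ = [1, 2] and c₂ = [-9, 6].
Hence T = [3, -2] ⊗ [3, -2] ⊗ [1, 2] + [1, 0] ⊗ [1, 0] ⊗ [-9, 6], so rank(T) ≤ 2.
These bounds meet, so rank(T) = 2.
Check entry T[1,2,1] = -6: (3)·(-2)·(1) + (1)·(0)·(-9) = -6.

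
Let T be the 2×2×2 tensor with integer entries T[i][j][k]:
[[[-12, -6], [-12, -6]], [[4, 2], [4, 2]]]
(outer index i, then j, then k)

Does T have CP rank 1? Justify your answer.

Yes

The mode-1 fibre T[:,0,0] = [-12, 4] gives a = [3, -1] (primitive direction); the mode-2 fibre T[0,:,0] = [-12, -12] gives b = [1, 1]; then c[k] = T[0,0,k] / (a[0]·b[0]) = [-12, -6] / 3 = [-4, -2].
Expanding [3, -1] (x) [1, 1] (x) [-4, -2] reproduces all 8 entries of T, so T = [3, -1] (x) [1, 1] (x) [-4, -2] and rank(T) ≤ 1.
Equivalently every frontal slice T[:,:,k] is c[k] times the rank-1 matrix [3, -1] (x) [1, 1]. So T has rank 1 (it is nonzero).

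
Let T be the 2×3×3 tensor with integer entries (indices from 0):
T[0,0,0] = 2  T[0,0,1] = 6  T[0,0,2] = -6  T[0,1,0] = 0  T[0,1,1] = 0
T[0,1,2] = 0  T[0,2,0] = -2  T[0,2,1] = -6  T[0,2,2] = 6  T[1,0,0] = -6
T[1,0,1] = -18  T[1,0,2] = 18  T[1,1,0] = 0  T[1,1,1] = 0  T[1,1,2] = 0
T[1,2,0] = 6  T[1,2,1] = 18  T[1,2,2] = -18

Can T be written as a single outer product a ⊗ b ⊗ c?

If T = a ⊗ b ⊗ c then every fibre of T is a multiple of the corresponding factor, so read the factors off the fibres through the nonzero entry T[0,0,0] = 2.
The mode-1 fibre T[:,0,0] = [2, -6] gives a = [1, -3] (primitive direction); the mode-2 fibre T[0,:,0] = [2, 0, -2] gives b = [1, 0, -1]; then c[k] = T[0,0,k] / (a[0]·b[0]) = [2, 6, -6] / 1 = [2, 6, -6].
Expanding [1, -3] ⊗ [1, 0, -1] ⊗ [2, 6, -6] reproduces all 18 entries of T, so T = [1, -3] ⊗ [1, 0, -1] ⊗ [2, 6, -6] and rank(T) ≤ 1.
Equivalently every frontal slice T[:,:,k] is c[k] times the rank-1 matrix [1, -3] ⊗ [1, 0, -1]. So T has rank 1 (it is nonzero).

Yes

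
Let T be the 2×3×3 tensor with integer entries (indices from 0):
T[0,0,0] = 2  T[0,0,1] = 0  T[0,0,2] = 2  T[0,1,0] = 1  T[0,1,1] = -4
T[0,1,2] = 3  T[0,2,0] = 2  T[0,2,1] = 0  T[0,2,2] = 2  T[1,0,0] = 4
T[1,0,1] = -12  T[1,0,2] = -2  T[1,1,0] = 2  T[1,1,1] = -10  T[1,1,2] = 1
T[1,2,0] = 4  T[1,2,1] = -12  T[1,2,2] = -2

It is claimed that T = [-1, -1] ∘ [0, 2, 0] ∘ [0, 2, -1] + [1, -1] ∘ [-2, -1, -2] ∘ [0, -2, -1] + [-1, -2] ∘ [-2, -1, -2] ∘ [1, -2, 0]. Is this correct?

Yes

Reconstruct entrywise from the claimed factors. For example, T[1,2,0] = 4 and Σₗ aₗ[1]bₗ[2]cₗ[0] = (-1)·(0)·(0) + (-1)·(-2)·(0) + (-2)·(-2)·(1) = 4; checking all 18 entries, every one matches. The claim holds.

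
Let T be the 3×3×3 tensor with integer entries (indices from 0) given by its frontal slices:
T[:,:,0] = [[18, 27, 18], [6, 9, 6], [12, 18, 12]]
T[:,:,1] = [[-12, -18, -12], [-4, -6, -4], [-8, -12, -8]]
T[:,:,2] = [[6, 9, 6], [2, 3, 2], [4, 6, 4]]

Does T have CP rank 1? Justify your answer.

Yes

If T = a (x) b (x) c then every fibre of T is a multiple of the corresponding factor, so read the factors off the fibres through the nonzero entry T[0,0,0] = 18.
The mode-1 fibre T[:,0,0] = [18, 6, 12] gives a = [3, 1, 2] (primitive direction); the mode-2 fibre T[0,:,0] = [18, 27, 18] gives b = [2, 3, 2]; then c[k] = T[0,0,k] / (a[0]·b[0]) = [18, -12, 6] / 6 = [3, -2, 1].
Expanding [3, 1, 2] (x) [2, 3, 2] (x) [3, -2, 1] reproduces all 27 entries of T, so T = [3, 1, 2] (x) [2, 3, 2] (x) [3, -2, 1] and rank(T) ≤ 1.
Equivalently every frontal slice T[:,:,k] is c[k] times the rank-1 matrix [3, 1, 2] (x) [2, 3, 2]. So T has rank 1 (it is nonzero).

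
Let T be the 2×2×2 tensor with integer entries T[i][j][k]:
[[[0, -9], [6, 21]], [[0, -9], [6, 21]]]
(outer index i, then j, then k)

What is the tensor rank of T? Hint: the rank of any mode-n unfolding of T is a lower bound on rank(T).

2

Lower bound: the mode-2 unfolding of T (rows indexed by j, columns by (i,k) = (0,0), (0,1), (1,0), (1,1)) is [[0, -9, 0, -9], [6, 21, 6, 21]].
There the 2×2 minor on rows j ∈ {0, 1}, columns (i,k) ∈ {(0,0), (0,1)} is det [[0, -9], [6, 21]] = 54 ≠ 0, so this unfolding has rank ≥ 2; CP rank is at least every unfolding rank, so rank(T) ≥ 2. (Unfolding ranks only ever bound the CP rank from below — rank(T) can be strictly larger than all of them — so the matching upper bound has to come from an explicit 2-term decomposition.)
Upper bound — finding two terms. Every mode-1 slice of T is a multiple of one matrix: T[i,:,:] = a[i]·M with a = (1, 1) and M = [[0, -9], [6, 21]] (rows indexed by j, columns by k). So it suffices to write M as a sum of two rank-1 matrices.
Splitting M by its rows (j = 0, 1), M = (1, 0)(0, -9)ᵀ + (0, 1)(6, 21)ᵀ.
Hence T = (1, 1) ⊗ (1, 0) ⊗ (0, -9) + (1, 1) ⊗ (0, 1) ⊗ (6, 21), so rank(T) ≤ 2.
These bounds meet, so rank(T) = 2.
Check entry T[0,0,0] = 0: (1)·(1)·(0) + (1)·(0)·(6) = 0.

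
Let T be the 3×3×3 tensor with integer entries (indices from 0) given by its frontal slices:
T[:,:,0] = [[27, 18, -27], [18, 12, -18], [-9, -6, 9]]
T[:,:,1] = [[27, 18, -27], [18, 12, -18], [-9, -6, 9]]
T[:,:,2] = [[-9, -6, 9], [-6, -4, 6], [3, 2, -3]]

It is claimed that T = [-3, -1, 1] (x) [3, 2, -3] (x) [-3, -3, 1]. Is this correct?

Reconstruct entry (1,0,0) from the claimed factors: Σₗ aₗ[1]bₗ[0]cₗ[0] = (-1)·(3)·(-3) = 9, but T[1,0,0] = 18. The claim is false.

No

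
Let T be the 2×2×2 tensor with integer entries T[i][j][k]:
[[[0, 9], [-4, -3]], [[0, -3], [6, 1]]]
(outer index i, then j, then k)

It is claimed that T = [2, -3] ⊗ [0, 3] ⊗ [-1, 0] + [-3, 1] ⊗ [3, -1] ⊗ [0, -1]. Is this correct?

Reconstruct entry (0,1,0) from the claimed factors: Σₗ aₗ[0]bₗ[1]cₗ[0] = (2)·(3)·(-1) + (-3)·(-1)·(0) = -6, but T[0,1,0] = -4. The claim is false.

No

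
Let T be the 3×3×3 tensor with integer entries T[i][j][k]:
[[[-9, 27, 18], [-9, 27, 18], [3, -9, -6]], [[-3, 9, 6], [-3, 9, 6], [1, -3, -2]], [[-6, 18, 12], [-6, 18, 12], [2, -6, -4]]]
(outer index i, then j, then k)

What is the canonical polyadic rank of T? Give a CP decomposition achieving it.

rank(T) = 1

Lower bound: T ≠ 0 (e.g. T[0,0,0] = -9), so rank(T) ≥ 1.
Upper bound: if T = a ⊗ b ⊗ c then every fibre of T is a multiple of the corresponding factor, so read the factors off the fibres through the nonzero entry T[0,0,0] = -9.
The mode-1 fibre T[:,0,0] = [-9, -3, -6] gives a = [3, 1, 2] (primitive direction); the mode-2 fibre T[0,:,0] = [-9, -9, 3] gives b = [3, 3, -1]; then c[k] = T[0,0,k] / (a[0]·b[0]) = [-9, 27, 18] / 9 = [-1, 3, 2].
Expanding [3, 1, 2] ⊗ [3, 3, -1] ⊗ [-1, 3, 2] reproduces all 27 entries of T, so T = [3, 1, 2] ⊗ [3, 3, -1] ⊗ [-1, 3, 2] and rank(T) ≤ 1.
These bounds meet, so rank(T) = 1.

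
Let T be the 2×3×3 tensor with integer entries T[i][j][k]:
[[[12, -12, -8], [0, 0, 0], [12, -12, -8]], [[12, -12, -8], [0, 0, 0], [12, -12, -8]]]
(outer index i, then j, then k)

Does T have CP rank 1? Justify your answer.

The mode-1 fibre T[:,0,0] = [12, 12] gives a = (1, 1) (primitive direction); the mode-2 fibre T[0,:,0] = [12, 0, 12] gives b = (1, 0, 1); then c[k] = T[0,0,k] / (a[0]·b[0]) = [12, -12, -8] / 1 = (12, -12, -8).
Expanding (1, 1) ⊗ (1, 0, 1) ⊗ (12, -12, -8) reproduces all 18 entries of T, so T = (1, 1) ⊗ (1, 0, 1) ⊗ (12, -12, -8) and rank(T) ≤ 1.
Equivalently every frontal slice T[:,:,k] is c[k] times the rank-1 matrix (1, 1) ⊗ (1, 0, 1). So T has rank 1 (it is nonzero).

Yes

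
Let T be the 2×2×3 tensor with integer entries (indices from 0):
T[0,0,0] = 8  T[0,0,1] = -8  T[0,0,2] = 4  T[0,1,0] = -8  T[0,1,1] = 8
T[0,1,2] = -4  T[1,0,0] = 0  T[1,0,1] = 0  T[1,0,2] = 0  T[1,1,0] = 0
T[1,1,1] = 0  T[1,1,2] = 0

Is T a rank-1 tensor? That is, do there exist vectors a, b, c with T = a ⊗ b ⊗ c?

If T = a ⊗ b ⊗ c then every fibre of T is a multiple of the corresponding factor, so read the factors off the fibres through the nonzero entry T[0,0,0] = 8.
The mode-1 fibre T[:,0,0] = [8, 0] gives a = [1, 0] (primitive direction); the mode-2 fibre T[0,:,0] = [8, -8] gives b = [1, -1]; then c[k] = T[0,0,k] / (a[0]·b[0]) = [8, -8, 4] / 1 = [8, -8, 4].
Expanding [1, 0] ⊗ [1, -1] ⊗ [8, -8, 4] reproduces all 12 entries of T, so T = [1, 0] ⊗ [1, -1] ⊗ [8, -8, 4] and rank(T) ≤ 1.
Equivalently every frontal slice T[:,:,k] is c[k] times the rank-1 matrix [1, 0] ⊗ [1, -1]. So T has rank 1 (it is nonzero).

Yes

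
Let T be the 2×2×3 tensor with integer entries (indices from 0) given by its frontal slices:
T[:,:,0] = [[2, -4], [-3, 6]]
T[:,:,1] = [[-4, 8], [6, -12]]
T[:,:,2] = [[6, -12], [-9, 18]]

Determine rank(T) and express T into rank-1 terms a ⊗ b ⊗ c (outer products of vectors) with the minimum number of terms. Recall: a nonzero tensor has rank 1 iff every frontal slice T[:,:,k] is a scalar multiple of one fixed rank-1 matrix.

Lower bound: T ≠ 0 (e.g. T[0,0,0] = 2), so rank(T) ≥ 1.
Upper bound: if T = a ⊗ b ⊗ c then every fibre of T is a multiple of the corresponding factor, so read the factors off the fibres through the nonzero entry T[0,0,0] = 2.
The mode-1 fibre T[:,0,0] = [2, -3] gives a = [2, -3] (primitive direction); the mode-2 fibre T[0,:,0] = [2, -4] gives b = [1, -2]; then c[k] = T[0,0,k] / (a[0]·b[0]) = [2, -4, 6] / 2 = [1, -2, 3].
Expanding [2, -3] ⊗ [1, -2] ⊗ [1, -2, 3] reproduces all 12 entries of T, so T = [2, -3] ⊗ [1, -2] ⊗ [1, -2, 3] and rank(T) ≤ 1.
These bounds meet, so rank(T) = 1.

rank(T) = 1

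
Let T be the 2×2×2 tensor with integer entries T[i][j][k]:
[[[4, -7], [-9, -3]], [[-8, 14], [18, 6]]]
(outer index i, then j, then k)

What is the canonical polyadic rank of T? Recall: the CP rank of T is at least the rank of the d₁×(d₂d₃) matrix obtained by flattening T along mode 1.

Lower bound: the mode-2 unfolding of T (rows indexed by j, columns by (i,k) = (0,0), (0,1), (1,0), (1,1)) is [[4, -7, -8, 14], [-9, -3, 18, 6]].
There the 2×2 minor on rows j ∈ {0, 1}, columns (i,k) ∈ {(0,0), (0,1)} is det [[4, -7], [-9, -3]] = -75 ≠ 0, so this unfolding has rank ≥ 2; CP rank is at least every unfolding rank, so rank(T) ≥ 2. (This is only a lower bound: in general the CP rank may exceed every unfolding rank, so we still need to exhibit 2 rank-1 terms summing to T.)
Upper bound — finding two terms. Every mode-1 slice of T is a multiple of one matrix: T[i,:,:] = a[i]·M with a = [1, -2] and M = [[4, -7], [-9, -3]] (rows indexed by j, columns by k). So it suffices to write M as a sum of two rank-1 matrices.
Splitting M by its rows (j = 0, 1), M = [1, 0][4, -7]ᵀ + [0, 1][-9, -3]ᵀ.
Hence T = [1, -2] (x) [1, 0] (x) [4, -7] + [1, -2] (x) [0, 1] (x) [-9, -3], so rank(T) ≤ 2.
These bounds meet, so rank(T) = 2.

2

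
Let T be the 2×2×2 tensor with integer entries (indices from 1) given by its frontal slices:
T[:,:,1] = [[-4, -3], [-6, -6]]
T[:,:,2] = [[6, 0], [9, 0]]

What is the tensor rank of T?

2

Lower bound: the mode-2 unfolding of T (rows indexed by j, columns by (i,k) = (1,1), (1,2), (2,1), (2,2)) is [[-4, 6, -6, 9], [-3, 0, -6, 0]].
There the 2×2 minor on rows j ∈ {1, 2}, columns (i,k) ∈ {(1,1), (1,2)} is det [[-4, 6], [-3, 0]] = 18 ≠ 0, so this unfolding has rank ≥ 2; CP rank is at least every unfolding rank, so rank(T) ≥ 2. (Flattening ranks never certify an upper bound on CP rank; for that we must actually write T with 2 rank-1 terms.)
Upper bound — finding two terms. Write S_k = T[:,:,k] for the frontal slices: S₁ = [[-4, -3], [-6, -6]], S₂ = [[6, 0], [9, 0]].
If T = a₁ ⊗ b₁ ⊗ c₁ + a₂ ⊗ b₂ ⊗ c₂ then each S_k = c₁[k]·a₁b₁ᵀ + c₂[k]·a₂b₂ᵀ. S₁ and S₂ are linearly independent, so a₁b₁ᵀ and a₂b₂ᵀ must span the same plane of matrices: they are the rank-1 matrices of the form x·S₁ + y·S₂.
det(x·S₁ + y·S₂) is 6·x² − 9·xy = 3·(2·x − 3·y)(x), vanishing at (x:y) = (3:2) and (0:1).
M₁ = 3·S₁ + 2·S₂ = [[0, -9], [0, -18]] = (-9)·(1, 2)(0, 1)ᵀ and M₂ = S₂ = [[6, 0], [9, 0]] = 3·(2, 3)(1, 0)ᵀ, so take a₁ = (1, 2), b₁ = (0, 1), a₂ = (2, 3), b₂ = (1, 0).
Each slice is an integer combination of E₁ = a₁b₁ᵀ and E₂ = a₂b₂ᵀ: S₁ = −3·E₁ − 2·E₂, S₂ = 3·E₂; reading off coefficients, c₁ = (-3, 0) and c₂ = (-2, 3).
Hence T = (1, 2) ⊗ (0, 1) ⊗ (-3, 0) + (2, 3) ⊗ (1, 0) ⊗ (-2, 3), so rank(T) ≤ 2.
These bounds meet, so rank(T) = 2.
Check entry T[1,1,1] = -4: (1)·(0)·(-3) + (2)·(1)·(-2) = -4.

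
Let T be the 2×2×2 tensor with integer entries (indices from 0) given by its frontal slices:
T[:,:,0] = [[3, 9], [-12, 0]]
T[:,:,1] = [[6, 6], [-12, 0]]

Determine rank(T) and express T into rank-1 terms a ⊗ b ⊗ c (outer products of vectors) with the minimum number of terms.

Lower bound: in the mode-1 unfolding of T (rows indexed by i, columns by (j,k)) the 2×2 minor on rows i ∈ {0, 1}, columns (j,k) ∈ {(0,0), (0,1)} is det [[3, 6], [-12, -12]] = 36 ≠ 0, so that unfolding has rank ≥ 2 and hence rank(T) ≥ 2 (CP rank is at least every unfolding rank, though it can be larger).
Upper bound: with S_k = T[:,:,k], the two rank-1 terms a₁b₁ᵀ, a₂b₂ᵀ are the rank-1 members of the pencil x·S₀ + y·S₁.
det(x·S₀ + y·S₁) is 108·x² + 180·xy + 72·y² = 36·(3·x + 2·y)(x + y), vanishing at (x:y) = (2:-3) and (1:-1).
M₁ = 2·S₀ − 3·S₁ = [[-12, 0], [12, 0]] = (-12)·(1, -1)(1, 0)ᵀ and M₂ = S₀ − S₁ = [[-3, 3], [0, 0]] = (-3)·(1, 0)(1, -1)ᵀ, so take a₁ = (1, -1), b₁ = (1, 0), a₂ = (1, 0), b₂ = (1, -1).
Each slice is an integer combination of E₁ = a₁b₁ᵀ and E₂ = a₂b₂ᵀ: S₀ = 12·E₁ − 9·E₂, S₁ = 12·E₁ − 6·E₂; reading off coefficients, c₁ = (12, 12) and c₂ = (-9, -6).
Hence T = (1, -1) ⊗ (1, 0) ⊗ (12, 12) + (1, 0) ⊗ (1, -1) ⊗ (-9, -6), so rank(T) ≤ 2.
These bounds meet, so rank(T) = 2.

rank(T) = 2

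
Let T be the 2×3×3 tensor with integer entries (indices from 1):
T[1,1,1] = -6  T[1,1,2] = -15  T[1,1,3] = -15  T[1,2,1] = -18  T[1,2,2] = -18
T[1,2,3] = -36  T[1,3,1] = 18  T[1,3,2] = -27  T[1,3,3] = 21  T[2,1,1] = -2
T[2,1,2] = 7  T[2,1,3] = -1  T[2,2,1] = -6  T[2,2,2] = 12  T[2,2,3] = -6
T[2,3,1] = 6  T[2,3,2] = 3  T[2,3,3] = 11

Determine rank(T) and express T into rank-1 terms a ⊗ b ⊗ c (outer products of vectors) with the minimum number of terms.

Lower bound: the mode-2 unfolding of T (rows indexed by j, columns by (i,k) = (1,1), (1,2), (1,3), (2,1), (2,2), (2,3)) is [[-6, -15, -15, -2, 7, -1], [-18, -18, -36, -6, 12, -6], [18, -27, 21, 6, 3, 11]].
There the 2×2 minor on rows j ∈ {1, 2}, columns (i,k) ∈ {(1,1), (1,2)} is det [[-6, -15], [-18, -18]] = -162 ≠ 0, so this unfolding has rank ≥ 2; CP rank is at least every unfolding rank, so rank(T) ≥ 2. (Flattening ranks never certify an upper bound on CP rank; for that we must actually write T with 2 rank-1 terms.)
Upper bound — finding two terms. Write S_k = T[:,:,k] for the frontal slices: S₁ = [[-6, -18, 18], [-2, -6, 6]], S₂ = [[-15, -18, -27], [7, 12, 3]], S₃ = [[-15, -36, 21], [-1, -6, 11]].
If T = a₁ ⊗ b₁ ⊗ c₁ + a₂ ⊗ b₂ ⊗ c₂ then each S_k = c₁[k]·a₁b₁ᵀ + c₂[k]·a₂b₂ᵀ. S₁ and S₂ are linearly independent, so a₁b₁ᵀ and a₂b₂ᵀ must span the same plane of matrices: they are the rank-1 matrices of the form x·S₁ + y·S₂.
The 2×2 minor of x·S₁ + y·S₂ on rows {1,2}, columns {1,2} is 108·xy − 54·y² = 54·(2·x − y)(y), vanishing at (x:y) = (1:2) and (1:0).
M₁ = S₁ + 2·S₂ = [[-36, -54, -36], [12, 18, 12]] = (-6)·(3, -1)(2, 3, 2)ᵀ and M₂ = S₁ = [[-6, -18, 18], [-2, -6, 6]] = (-2)·(3, 1)(1, 3, -3)ᵀ, so take a₁ = (3, -1), b₁ = (2, 3, 2), a₂ = (3, 1), b₂ = (1, 3, -3).
Each slice is an integer combination of E₁ = a₁b₁ᵀ and E₂ = a₂b₂ᵀ: S₁ = −2·E₂, S₂ = −3·E₁ + E₂, S₃ = −E₁ − 3·E₂; reading off coefficients, c₁ = (0, -3, -1) and c₂ = (-2, 1, -3).
Hence T = (3, -1) ⊗ (2, 3, 2) ⊗ (0, -3, -1) + (3, 1) ⊗ (1, 3, -3) ⊗ (-2, 1, -3), so rank(T) ≤ 2.
These bounds meet, so rank(T) = 2.
Check entry T[2,1,3] = -1: (-1)·(2)·(-1) + (1)·(1)·(-3) = -1.

rank(T) = 2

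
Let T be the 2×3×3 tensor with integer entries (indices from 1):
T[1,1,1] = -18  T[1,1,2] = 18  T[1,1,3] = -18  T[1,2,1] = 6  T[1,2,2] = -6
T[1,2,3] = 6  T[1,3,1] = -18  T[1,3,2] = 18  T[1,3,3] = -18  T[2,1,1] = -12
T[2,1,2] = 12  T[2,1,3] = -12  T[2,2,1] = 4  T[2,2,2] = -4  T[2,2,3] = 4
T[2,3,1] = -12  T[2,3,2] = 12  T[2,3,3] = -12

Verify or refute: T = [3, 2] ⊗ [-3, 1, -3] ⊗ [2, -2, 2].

Yes

Reconstruct entrywise from the claimed factors. For example, T[1,3,3] = -18 and Σₗ aₗ[1]bₗ[3]cₗ[3] = (3)·(-3)·(2) = -18; checking all 18 entries, every one matches. The claim holds.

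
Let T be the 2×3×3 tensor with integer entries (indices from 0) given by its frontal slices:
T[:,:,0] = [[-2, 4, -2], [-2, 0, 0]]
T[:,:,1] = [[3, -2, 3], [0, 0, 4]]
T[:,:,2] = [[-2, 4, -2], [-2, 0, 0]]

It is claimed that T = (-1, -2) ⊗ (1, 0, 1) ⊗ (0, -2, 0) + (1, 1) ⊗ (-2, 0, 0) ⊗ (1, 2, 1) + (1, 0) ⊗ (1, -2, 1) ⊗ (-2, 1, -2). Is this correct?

Reconstruct entry (0,0,0) from the claimed factors: Σₗ aₗ[0]bₗ[0]cₗ[0] = (-1)·(1)·(0) + (1)·(-2)·(1) + (1)·(1)·(-2) = -4, but T[0,0,0] = -2. The claim is false.

No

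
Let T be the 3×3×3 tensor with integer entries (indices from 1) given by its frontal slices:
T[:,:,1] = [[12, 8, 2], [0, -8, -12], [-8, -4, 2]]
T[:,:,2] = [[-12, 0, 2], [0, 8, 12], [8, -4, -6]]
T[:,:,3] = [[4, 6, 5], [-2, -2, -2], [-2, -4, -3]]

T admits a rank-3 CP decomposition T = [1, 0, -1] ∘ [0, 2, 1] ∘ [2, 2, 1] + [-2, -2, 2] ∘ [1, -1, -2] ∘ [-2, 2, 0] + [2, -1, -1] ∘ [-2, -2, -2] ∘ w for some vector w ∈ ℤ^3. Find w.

w = [-2, 2, -1]

Subtract the known terms from T to get the rank-1 residual R = [2, -1, -1] ∘ [-2, -2, -2] ∘ w, so R[i,j,k] = a[i]·b[j]·w[k]. Pick indices with nonzero a[1]·b[1] = (2)·(-2) = -4. Only the fibre through (1,1,·) is needed: R[1,1,:] = T[1,1,:] − Σₗ aₗ[1]bₗ[1]cₗ = [12, -12, 4] − (1)·(0)·[2, 2, 1] − (-2)·(1)·[-2, 2, 0] = [8, -8, 4]. Then w[k] = R[1,1,k] / -4 for each k, giving w = [8, -8, 4] / -4 = [-2, 2, -1].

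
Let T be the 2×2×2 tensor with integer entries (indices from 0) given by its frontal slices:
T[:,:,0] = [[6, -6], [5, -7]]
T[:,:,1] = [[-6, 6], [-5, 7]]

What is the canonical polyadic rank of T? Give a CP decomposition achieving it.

Lower bound: the mode-1 unfolding of T (rows indexed by i, columns by (j,k) = (0,0), (0,1), (1,0), (1,1)) is [[6, -6, -6, 6], [5, -5, -7, 7]].
There the 2×2 minor on rows i ∈ {0, 1}, columns (j,k) ∈ {(0,0), (1,0)} is det [[6, -6], [5, -7]] = -12 ≠ 0, so this unfolding has rank ≥ 2; CP rank is at least every unfolding rank, so rank(T) ≥ 2. (Unfolding ranks only ever bound the CP rank from below — rank(T) can be strictly larger than all of them — so the matching upper bound has to come from an explicit 2-term decomposition.)
Upper bound — finding two terms. Every mode-3 slice of T is a multiple of one matrix: T[:,:,k] = c[k]·M with c = [1, -1] and M = [[6, -6], [5, -7]] (rows indexed by i, columns by j). So it suffices to write M as a sum of two rank-1 matrices.
Splitting M by its rows (i = 0, 1), M = [1, 0][6, -6]ᵀ + [0, 1][5, -7]ᵀ.
Hence T = [1, 0] ⊗ [6, -6] ⊗ [1, -1] + [0, 1] ⊗ [5, -7] ⊗ [1, -1], so rank(T) ≤ 2.
These bounds meet, so rank(T) = 2.

rank(T) = 2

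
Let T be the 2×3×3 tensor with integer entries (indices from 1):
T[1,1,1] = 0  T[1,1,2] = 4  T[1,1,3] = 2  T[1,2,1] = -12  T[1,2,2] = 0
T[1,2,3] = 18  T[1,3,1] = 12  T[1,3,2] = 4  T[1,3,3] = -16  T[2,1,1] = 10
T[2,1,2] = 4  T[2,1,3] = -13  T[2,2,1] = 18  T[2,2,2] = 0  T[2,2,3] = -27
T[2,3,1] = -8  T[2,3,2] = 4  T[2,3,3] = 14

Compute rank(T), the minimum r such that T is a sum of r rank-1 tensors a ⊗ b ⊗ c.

2

Lower bound: the mode-1 unfolding of T (rows indexed by i, columns by (j,k) = (1,1), (1,2), (1,3), (2,1), (2,2), (2,3), (3,1), (3,2), (3,3)) is [[0, 4, 2, -12, 0, 18, 12, 4, -16], [10, 4, -13, 18, 0, -27, -8, 4, 14]].
There the 2×2 minor on rows i ∈ {1, 2}, columns (j,k) ∈ {(1,1), (1,2)} is det [[0, 4], [10, 4]] = -40 ≠ 0, so this unfolding has rank ≥ 2; CP rank is at least every unfolding rank, so rank(T) ≥ 2. (Unfolding ranks only ever bound the CP rank from below — rank(T) can be strictly larger than all of them — so the matching upper bound has to come from an explicit 2-term decomposition.)
Upper bound — finding two terms. Write S_k = T[:,:,k] for the frontal slices: S₁ = [[0, -12, 12], [10, 18, -8]], S₂ = [[4, 0, 4], [4, 0, 4]], S₃ = [[2, 18, -16], [-13, -27, 14]].
If T = a₁ ⊗ b₁ ⊗ c₁ + a₂ ⊗ b₂ ⊗ c₂ then each S_k = c₁[k]·a₁b₁ᵀ + c₂[k]·a₂b₂ᵀ. S₁ and S₂ are linearly independent, so a₁b₁ᵀ and a₂b₂ᵀ must span the same plane of matrices: they are the rank-1 matrices of the form x·S₁ + y·S₂.
The 2×2 minor of x·S₁ + y·S₂ on rows {1,2}, columns {1,2} is 120·x² + 120·xy = 120·(x + y)(x), vanishing at (x:y) = (1:-1) and (0:1).
M₁ = S₁ − S₂ = [[-4, -12, 8], [6, 18, -12]] = (-2)·[2, -3][1, 3, -2]ᵀ and M₂ = S₂ = [[4, 0, 4], [4, 0, 4]] = 4·[1, 1][1, 0, 1]ᵀ, so take a₁ = [2, -3], b₁ = [1, 3, -2], a₂ = [1, 1], b₂ = [1, 0, 1].
Each slice is an integer combination of E₁ = a₁b₁ᵀ and E₂ = a₂b₂ᵀ: S₁ = −2·E₁ + 4·E₂, S₂ = 4·E₂, S₃ = 3·E₁ − 4·E₂; reading off coefficients, c₁ = [-2, 0, 3] and c₂ = [4, 4, -4].
Hence T = [2, -3] ⊗ [1, 3, -2] ⊗ [-2, 0, 3] + [1, 1] ⊗ [1, 0, 1] ⊗ [4, 4, -4], so rank(T) ≤ 2.
These bounds meet, so rank(T) = 2.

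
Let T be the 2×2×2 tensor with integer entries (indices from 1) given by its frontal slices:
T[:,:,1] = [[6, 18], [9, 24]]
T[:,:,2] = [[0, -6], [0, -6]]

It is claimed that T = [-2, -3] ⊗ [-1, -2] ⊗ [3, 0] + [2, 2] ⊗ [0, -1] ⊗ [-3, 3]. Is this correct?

Yes

Reconstruct entrywise from the claimed factors. For example, T[1,2,2] = -6 and Σₗ aₗ[1]bₗ[2]cₗ[2] = (-2)·(-2)·(0) + (2)·(-1)·(3) = -6; checking all 8 entries, every one matches. The claim holds.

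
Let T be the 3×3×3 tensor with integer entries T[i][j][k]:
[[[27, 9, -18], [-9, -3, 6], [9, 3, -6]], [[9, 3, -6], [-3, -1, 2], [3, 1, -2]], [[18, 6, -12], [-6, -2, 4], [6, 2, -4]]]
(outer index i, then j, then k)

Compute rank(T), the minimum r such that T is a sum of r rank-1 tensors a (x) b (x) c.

1

Lower bound: T ≠ 0 (e.g. T[0,0,0] = 27), so rank(T) ≥ 1.
Upper bound: if T = a (x) b (x) c then every fibre of T is a multiple of the corresponding factor, so read the factors off the fibres through the nonzero entry T[0,0,0] = 27.
The mode-1 fibre T[:,0,0] = [27, 9, 18] gives a = [3, 1, 2] (primitive direction); the mode-2 fibre T[0,:,0] = [27, -9, 9] gives b = [3, -1, 1]; then c[k] = T[0,0,k] / (a[0]·b[0]) = [27, 9, -18] / 9 = [3, 1, -2].
Expanding [3, 1, 2] (x) [3, -1, 1] (x) [3, 1, -2] reproduces all 27 entries of T, so T = [3, 1, 2] (x) [3, -1, 1] (x) [3, 1, -2] and rank(T) ≤ 1.
These bounds meet, so rank(T) = 1.
Check entry T[0,1,0] = -9: (3)·(-1)·(3) = -9.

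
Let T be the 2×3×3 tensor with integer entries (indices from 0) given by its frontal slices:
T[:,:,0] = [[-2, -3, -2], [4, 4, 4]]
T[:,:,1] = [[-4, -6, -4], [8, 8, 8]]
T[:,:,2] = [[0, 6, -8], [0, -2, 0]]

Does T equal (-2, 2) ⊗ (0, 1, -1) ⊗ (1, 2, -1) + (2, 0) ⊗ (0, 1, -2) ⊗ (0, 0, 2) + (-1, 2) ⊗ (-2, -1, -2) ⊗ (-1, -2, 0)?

Reconstruct entry (0,2,0) from the claimed factors: Σₗ aₗ[0]bₗ[2]cₗ[0] = (-2)·(-1)·(1) + (2)·(-2)·(0) + (-1)·(-2)·(-1) = 0, but T[0,2,0] = -2. The claim is false.

No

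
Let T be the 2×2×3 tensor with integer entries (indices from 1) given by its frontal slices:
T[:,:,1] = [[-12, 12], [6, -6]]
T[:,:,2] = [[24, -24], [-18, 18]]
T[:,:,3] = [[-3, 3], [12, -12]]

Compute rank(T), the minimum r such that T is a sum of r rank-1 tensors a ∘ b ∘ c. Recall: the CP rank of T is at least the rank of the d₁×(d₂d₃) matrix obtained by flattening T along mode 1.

Lower bound: the mode-3 unfolding of T (rows indexed by k, columns by (i,j) = (1,1), (1,2), (2,1), (2,2)) is [[-12, 12, 6, -6], [24, -24, -18, 18], [-3, 3, 12, -12]].
There the 2×2 minor on rows k ∈ {1, 2}, columns (i,j) ∈ {(1,1), (2,1)} is det [[-12, 6], [24, -18]] = 72 ≠ 0, so this unfolding has rank ≥ 2; CP rank is at least every unfolding rank, so rank(T) ≥ 2. (This is only a lower bound: in general the CP rank may exceed every unfolding rank, so we still need to exhibit 2 rank-1 terms summing to T.)
Upper bound — finding two terms. Every mode-2 slice of T is a multiple of one matrix: T[:,j,:] = b[j]·M with b = [1, -1] and M = [[-12, 24, -3], [6, -18, 12]] (rows indexed by i, columns by k). So it suffices to write M as a sum of two rank-1 matrices.
Splitting M by its rows (i = 1, 2), M = [1, 0][-12, 24, -3]ᵀ + [0, 1][6, -18, 12]ᵀ.
Hence T = [1, 0] ∘ [1, -1] ∘ [-12, 24, -3] + [0, 1] ∘ [1, -1] ∘ [6, -18, 12], so rank(T) ≤ 2.
These bounds meet, so rank(T) = 2.

2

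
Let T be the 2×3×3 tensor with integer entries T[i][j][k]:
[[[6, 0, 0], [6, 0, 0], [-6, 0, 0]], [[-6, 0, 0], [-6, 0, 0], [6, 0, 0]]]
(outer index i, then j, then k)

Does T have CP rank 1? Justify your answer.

Yes

If T = a (x) b (x) c then every fibre of T is a multiple of the corresponding factor, so read the factors off the fibres through the nonzero entry T[0,0,0] = 6.
The mode-1 fibre T[:,0,0] = [6, -6] gives a = [1, -1] (primitive direction); the mode-2 fibre T[0,:,0] = [6, 6, -6] gives b = [1, 1, -1]; then c[k] = T[0,0,k] / (a[0]·b[0]) = [6, 0, 0] / 1 = [6, 0, 0].
Expanding [1, -1] (x) [1, 1, -1] (x) [6, 0, 0] reproduces all 18 entries of T, so T = [1, -1] (x) [1, 1, -1] (x) [6, 0, 0] and rank(T) ≤ 1.
Equivalently every frontal slice T[:,:,k] is c[k] times the rank-1 matrix [1, -1] (x) [1, 1, -1]. So T has rank 1 (it is nonzero).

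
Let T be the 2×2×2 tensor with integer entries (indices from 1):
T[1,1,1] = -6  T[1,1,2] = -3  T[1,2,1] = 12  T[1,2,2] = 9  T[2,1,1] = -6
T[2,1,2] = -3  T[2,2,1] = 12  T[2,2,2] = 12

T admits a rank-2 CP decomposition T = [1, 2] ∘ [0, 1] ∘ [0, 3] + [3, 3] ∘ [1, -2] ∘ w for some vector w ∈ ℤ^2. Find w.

Subtract the known terms from T to get the rank-1 residual R = [3, 3] ∘ [1, -2] ∘ w, so R[i,j,k] = a[i]·b[j]·w[k]. Pick indices with nonzero a[1]·b[1] = (3)·(1) = 3. Only the fibre through (1,1,·) is needed: R[1,1,:] = T[1,1,:] − Σₗ aₗ[1]bₗ[1]cₗ = [-6, -3] − (1)·(0)·[0, 3] = [-6, -3]. Then w[k] = R[1,1,k] / 3 for each k, giving w = [-6, -3] / 3 = [-2, -1].

w = [-2, -1]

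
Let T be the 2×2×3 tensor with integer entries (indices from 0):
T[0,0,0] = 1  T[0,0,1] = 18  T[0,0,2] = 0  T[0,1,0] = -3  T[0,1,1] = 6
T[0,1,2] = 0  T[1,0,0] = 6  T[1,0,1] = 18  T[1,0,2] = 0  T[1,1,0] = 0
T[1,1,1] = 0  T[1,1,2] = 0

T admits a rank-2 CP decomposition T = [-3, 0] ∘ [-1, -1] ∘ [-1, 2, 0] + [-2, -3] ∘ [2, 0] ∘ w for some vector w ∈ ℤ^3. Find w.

w = [-1, -3, 0]

Subtract the known terms from T to get the rank-1 residual R = [-2, -3] ∘ [2, 0] ∘ w, so R[i,j,k] = a[i]·b[j]·w[k]. Pick indices with nonzero a[0]·b[0] = (-2)·(2) = -4. Only the fibre through (0,0,·) is needed: R[0,0,:] = T[0,0,:] − Σₗ aₗ[0]bₗ[0]cₗ = [1, 18, 0] − (-3)·(-1)·[-1, 2, 0] = [4, 12, 0]. Then w[k] = R[0,0,k] / -4 for each k, giving w = [4, 12, 0] / -4 = [-1, -3, 0].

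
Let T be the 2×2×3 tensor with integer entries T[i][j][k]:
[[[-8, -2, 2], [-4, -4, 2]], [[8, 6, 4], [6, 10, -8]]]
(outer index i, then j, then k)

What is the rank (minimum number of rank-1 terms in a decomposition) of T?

Lower bound: the mode-3 unfolding of T (rows indexed by k, columns by (i,j) = (0,0), (0,1), (1,0), (1,1)) is [[-8, -4, 8, 6], [-2, -4, 6, 10], [2, 2, 4, -8]].
There the 3×3 minor on rows k ∈ {0, 1, 2}, columns (i,j) ∈ {(0,0), (0,1), (1,0)} is det [[-8, -4, 8], [-2, -4, 6], [2, 2, 4]] = 176 ≠ 0, so this unfolding has rank ≥ 3; CP rank is at least every unfolding rank, so rank(T) ≥ 3. (This is only a lower bound: in general the CP rank may exceed every unfolding rank, so we still need to exhibit 3 rank-1 terms summing to T.)
Upper bound: T is a sum of 3 rank-1 terms, T = [0, 1] ⊗ [2, -1] ⊗ [2, -2, 4] + [1, -2] ⊗ [1, 1] ⊗ [-4, -4, 2] + [1, 1] ⊗ [1, 0] ⊗ [-4, 2, 0] (written with every a and b primitive with positive leading entry and the scale carried by c; CP decompositions are not unique, and this one is verified by expanding entrywise), so rank(T) ≤ 3.
These bounds meet, so rank(T) = 3.
Check entry T[0,0,2] = 2: (0)·(2)·(4) + (1)·(1)·(2) + (1)·(1)·(0) = 2.

3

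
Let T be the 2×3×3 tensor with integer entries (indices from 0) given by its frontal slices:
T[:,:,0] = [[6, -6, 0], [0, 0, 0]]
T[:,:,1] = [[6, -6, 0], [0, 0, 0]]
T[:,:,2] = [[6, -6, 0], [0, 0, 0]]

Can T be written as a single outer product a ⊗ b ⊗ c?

If T = a ⊗ b ⊗ c then every fibre of T is a multiple of the corresponding factor, so read the factors off the fibres through the nonzero entry T[0,0,0] = 6.
The mode-1 fibre T[:,0,0] = [6, 0] gives a = [1, 0] (primitive direction); the mode-2 fibre T[0,:,0] = [6, -6, 0] gives b = [1, -1, 0]; then c[k] = T[0,0,k] / (a[0]·b[0]) = [6, 6, 6] / 1 = [6, 6, 6].
Expanding [1, 0] ⊗ [1, -1, 0] ⊗ [6, 6, 6] reproduces all 18 entries of T, so T = [1, 0] ⊗ [1, -1, 0] ⊗ [6, 6, 6] and rank(T) ≤ 1.
Equivalently every frontal slice T[:,:,k] is c[k] times the rank-1 matrix [1, 0] ⊗ [1, -1, 0]. So T has rank 1 (it is nonzero).

Yes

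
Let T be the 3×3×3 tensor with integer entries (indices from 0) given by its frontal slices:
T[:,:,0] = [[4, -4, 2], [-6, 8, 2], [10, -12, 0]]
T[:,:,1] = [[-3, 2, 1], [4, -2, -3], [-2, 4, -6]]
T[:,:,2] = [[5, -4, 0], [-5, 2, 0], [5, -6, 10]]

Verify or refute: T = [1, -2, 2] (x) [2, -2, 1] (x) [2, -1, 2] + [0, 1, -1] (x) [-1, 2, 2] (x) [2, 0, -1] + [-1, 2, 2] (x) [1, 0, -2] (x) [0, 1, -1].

No

Reconstruct entry (1,0,0) from the claimed factors: Σₗ aₗ[1]bₗ[0]cₗ[0] = (-2)·(2)·(2) + (1)·(-1)·(2) + (2)·(1)·(0) = -10, but T[1,0,0] = -6. The claim is false.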